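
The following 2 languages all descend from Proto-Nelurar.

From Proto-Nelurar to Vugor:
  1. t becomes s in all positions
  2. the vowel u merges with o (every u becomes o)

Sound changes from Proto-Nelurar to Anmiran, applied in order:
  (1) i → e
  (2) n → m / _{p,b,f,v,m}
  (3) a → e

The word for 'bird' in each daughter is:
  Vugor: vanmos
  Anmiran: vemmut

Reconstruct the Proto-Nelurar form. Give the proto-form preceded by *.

*vanmut

Position 5: Vugor has o, Anmiran has u. Anmiran preserves u here (none of its changes turn any other segment into u), so the proto-segment is *u.
Position 2: Vugor has a, Anmiran has e. Vugor preserves a here (none of its changes turn any other segment into a), so the proto-segment is *a.
This points to *vanmut. Verify forward in each daughter:
Vugor: *vanmut > vanmus > vanmos  (by unconditioned shift, vowel merger)
Anmiran: start from *vanmut.
  rule 1: no change — vanmut
  rule 2 (nasal place assimilation): vanmut → vammut
  rule 3 (vowel merger): vammut → vemmut
  ⇒ Anmiran vemmut
*vanmut is the unique common source.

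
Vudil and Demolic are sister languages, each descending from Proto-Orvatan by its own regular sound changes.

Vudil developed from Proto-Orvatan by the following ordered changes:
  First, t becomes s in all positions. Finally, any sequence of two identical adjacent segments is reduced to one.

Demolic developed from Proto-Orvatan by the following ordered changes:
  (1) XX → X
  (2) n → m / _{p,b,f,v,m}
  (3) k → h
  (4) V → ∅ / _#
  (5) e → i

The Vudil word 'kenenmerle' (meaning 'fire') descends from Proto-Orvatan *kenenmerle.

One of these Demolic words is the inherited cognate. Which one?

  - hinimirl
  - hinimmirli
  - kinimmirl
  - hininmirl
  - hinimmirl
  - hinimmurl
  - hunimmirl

hinimmirl

Demolic: *kenenmerle
  kenenmerle (rule 1 does not apply)
  kenenmerle → kenemmerle   [nasal place assimilation]
  kenemmerle → henemmerle   [unconditioned shift]
  henemmerle → henemmerl   [apocope]
  henemmerl → hinimmirl   [vowel merger]
  giving Demolic hinimmirl.
Among the options, 'hinimmirl' alone shows every Demolic change applied in order.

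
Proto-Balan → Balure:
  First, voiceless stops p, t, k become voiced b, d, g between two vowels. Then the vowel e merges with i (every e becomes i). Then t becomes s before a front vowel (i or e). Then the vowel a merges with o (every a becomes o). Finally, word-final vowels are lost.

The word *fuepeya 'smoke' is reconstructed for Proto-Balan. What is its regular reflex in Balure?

Balure: *fuepeya > fuebeya > fuibiya > fuibiyo > fuibiy  (by intervocalic voicing, vowel merger, vowel merger, apocope)

fuibiy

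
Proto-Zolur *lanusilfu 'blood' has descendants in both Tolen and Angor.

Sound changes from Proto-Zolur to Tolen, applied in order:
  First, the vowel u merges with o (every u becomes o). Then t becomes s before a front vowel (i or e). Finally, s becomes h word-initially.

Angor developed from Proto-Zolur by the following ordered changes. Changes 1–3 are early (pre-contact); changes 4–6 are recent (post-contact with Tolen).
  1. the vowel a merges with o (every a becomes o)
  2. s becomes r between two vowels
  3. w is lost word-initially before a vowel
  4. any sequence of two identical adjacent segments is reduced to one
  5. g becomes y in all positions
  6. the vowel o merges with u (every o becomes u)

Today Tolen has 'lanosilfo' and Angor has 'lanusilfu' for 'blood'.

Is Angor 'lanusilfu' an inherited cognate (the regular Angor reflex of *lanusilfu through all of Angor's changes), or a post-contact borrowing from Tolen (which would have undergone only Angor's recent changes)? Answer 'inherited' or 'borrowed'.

borrowed

If inherited, *lanusilfu would pass through all of Angor's changes:
Angor: *lanusilfu
  lanusilfu → lonusilfu   [vowel merger]
  lonusilfu → lonurilfu   [rhotacism]
  lonurilfu (rule 3 does not apply)
  lonurilfu (rule 4 does not apply)
  lonurilfu (rule 5 does not apply)
  lonurilfu → lunurilfu   [vowel merger]
  giving Angor lunurilfu.
If borrowed from Tolen 'lanosilfo' after the early changes, it would undergo only the recent ones:
  rule 4 (degemination): no change (lanosilfo)
  rule 5 (unconditioned shift): no change (lanosilfo)
  rule 6 (vowel merger): lanosilfo → lanusilfu
  ⇒ as a loan: lanusilfu
Angor 'lanusilfu' matches the loan outcome 'lanusilfu', not the inherited 'lunurilfu' — it skipped the early Angor changes, so it was borrowed from Tolen.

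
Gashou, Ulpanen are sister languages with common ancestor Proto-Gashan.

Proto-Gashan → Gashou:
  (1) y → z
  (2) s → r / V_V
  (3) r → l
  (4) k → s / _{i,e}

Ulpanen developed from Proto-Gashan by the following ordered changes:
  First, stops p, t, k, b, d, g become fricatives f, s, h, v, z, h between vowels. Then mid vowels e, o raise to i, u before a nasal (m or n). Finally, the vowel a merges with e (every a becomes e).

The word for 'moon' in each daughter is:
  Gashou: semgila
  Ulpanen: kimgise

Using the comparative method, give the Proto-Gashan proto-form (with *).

*kemgisa

Position 6: Gashou has l, Ulpanen has s. Taking the neighbouring segments as reconstructed: Gashou l could go back to *s or *l or *r; Ulpanen s could go back to *t or *s — the one source consistent with every daughter is *s.
Position 7: Gashou has a, Ulpanen has e. Gashou preserves a here (none of its changes turn any other segment into a), so the proto-segment is *a.
Position 1: Gashou has s, Ulpanen has k. Ulpanen preserves k here (none of its changes turn any other segment into k), so the proto-segment is *k.
Continuing position by position gives *kemgisa; check it forward:
Gashou: *kemgisa > kemgira > kemgila > semgila  (by rhotacism, unconditioned shift, palatalisation)
Ulpanen: *kemgisa
  kemgisa (rule 1 does not apply)
  kemgisa → kimgisa   [pre-nasal raising]
  kimgisa → kimgise   [vowel merger]
  giving Ulpanen kimgise.
No other proto-form is consistent with every reflex, so the reconstruction is *kemgisa.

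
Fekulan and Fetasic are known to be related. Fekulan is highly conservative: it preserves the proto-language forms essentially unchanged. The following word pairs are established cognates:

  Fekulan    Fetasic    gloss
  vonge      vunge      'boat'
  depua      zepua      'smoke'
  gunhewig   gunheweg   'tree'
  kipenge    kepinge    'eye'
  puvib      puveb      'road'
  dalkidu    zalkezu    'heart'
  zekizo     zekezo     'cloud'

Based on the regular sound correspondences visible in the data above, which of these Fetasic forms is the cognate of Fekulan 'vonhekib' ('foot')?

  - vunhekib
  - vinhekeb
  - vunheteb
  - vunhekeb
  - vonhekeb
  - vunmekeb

vunhekeb

vonge ~ vunge — Fekulan o corresponds to Fetasic u after a consonant, before a nasal.
puvib ~ puveb — Fekulan i corresponds to Fetasic e after a consonant, before a labial obstruent.
Applying these to Fekulan 'vonhekib':
  vonhekib → vunhekib   (o→u after a consonant, before a nasal)
  vunhekib → vunhekeb   (i→e after a consonant, before a labial obstruent)
So the Fetasic cognate is 'vunhekeb'.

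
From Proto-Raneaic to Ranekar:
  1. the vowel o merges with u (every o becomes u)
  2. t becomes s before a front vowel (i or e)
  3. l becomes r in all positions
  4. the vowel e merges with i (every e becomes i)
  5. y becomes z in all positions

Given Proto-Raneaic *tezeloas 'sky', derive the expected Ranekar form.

siziruas

Ranekar: *tezeloas > tezeluas > sezeluas > sezeruas > siziruas  (by vowel merger, palatalisation, unconditioned shift, vowel merger)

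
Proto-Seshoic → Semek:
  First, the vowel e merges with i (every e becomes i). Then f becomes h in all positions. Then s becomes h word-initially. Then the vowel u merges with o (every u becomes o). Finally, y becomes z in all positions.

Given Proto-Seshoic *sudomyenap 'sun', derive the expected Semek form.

Semek: *sudomyenap > sudomyinap > hudomyinap > hodomyinap > hodomzinap  (by vowel merger, debuccalisation, vowel merger, unconditioned shift)

hodomzinap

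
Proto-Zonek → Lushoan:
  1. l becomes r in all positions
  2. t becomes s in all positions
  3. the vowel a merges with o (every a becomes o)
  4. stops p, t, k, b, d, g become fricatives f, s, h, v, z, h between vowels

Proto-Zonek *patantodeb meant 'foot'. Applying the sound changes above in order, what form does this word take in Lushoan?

posonsozeb

Lushoan: start from *patantodeb.
  rule 1: no change — patantodeb
  rule 2 (unconditioned shift): patantodeb → pasansodeb
  rule 3 (vowel merger): pasansodeb → posonsodeb
  rule 4 (intervocalic lenition): posonsodeb → posonsozeb
  ⇒ Lushoan posonsozeb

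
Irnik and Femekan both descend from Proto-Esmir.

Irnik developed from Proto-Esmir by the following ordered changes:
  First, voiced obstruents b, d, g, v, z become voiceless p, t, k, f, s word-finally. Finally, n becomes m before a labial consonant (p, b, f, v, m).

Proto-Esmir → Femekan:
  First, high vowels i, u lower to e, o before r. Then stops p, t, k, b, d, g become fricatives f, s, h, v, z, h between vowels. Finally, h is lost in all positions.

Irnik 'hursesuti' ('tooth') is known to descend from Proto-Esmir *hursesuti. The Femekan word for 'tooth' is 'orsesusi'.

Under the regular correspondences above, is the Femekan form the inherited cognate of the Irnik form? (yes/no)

Derive the expected Femekan reflex of *hursesuti:
Femekan: *hursesuti
  hursesuti → horsesuti   [pre-rhotic lowering]
  horsesuti → horsesusi   [intervocalic lenition]
  horsesusi → orsesusi   [h-loss]
  giving Femekan orsesusi.
Femekan 'orsesusi' matches the regular reflex exactly, so the pair is cognate.

yes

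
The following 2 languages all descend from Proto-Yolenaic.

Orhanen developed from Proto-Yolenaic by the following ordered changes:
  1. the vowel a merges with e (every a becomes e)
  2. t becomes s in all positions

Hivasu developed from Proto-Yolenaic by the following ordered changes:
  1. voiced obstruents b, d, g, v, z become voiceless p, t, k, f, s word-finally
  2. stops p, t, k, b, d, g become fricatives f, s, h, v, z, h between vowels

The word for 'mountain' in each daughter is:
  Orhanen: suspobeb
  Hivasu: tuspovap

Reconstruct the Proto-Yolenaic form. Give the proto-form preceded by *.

*tuspobab

Position 1: Orhanen has s, Hivasu has t. Taking the neighbouring segments as reconstructed: Orhanen s could go back to *t or *s; Hivasu t can only go back to *t — the one source consistent with every daughter is *t.
Position 7: Orhanen has e, Hivasu has a. Hivasu preserves a here (none of its changes turn any other segment into a), so the proto-segment is *a.
Verify the candidate proto-form against each daughter:
Orhanen: *tuspobab > tuspobeb > suspobeb  (by vowel merger, unconditioned shift)
Hivasu: start from *tuspobab.
  rule 1 (final devoicing): tuspobab → tuspobap
  rule 2 (intervocalic lenition): tuspobap → tuspovap
  ⇒ Hivasu tuspovap
Only *tuspobab yields all of Orhanen suspobeb, Hivasu tuspovap.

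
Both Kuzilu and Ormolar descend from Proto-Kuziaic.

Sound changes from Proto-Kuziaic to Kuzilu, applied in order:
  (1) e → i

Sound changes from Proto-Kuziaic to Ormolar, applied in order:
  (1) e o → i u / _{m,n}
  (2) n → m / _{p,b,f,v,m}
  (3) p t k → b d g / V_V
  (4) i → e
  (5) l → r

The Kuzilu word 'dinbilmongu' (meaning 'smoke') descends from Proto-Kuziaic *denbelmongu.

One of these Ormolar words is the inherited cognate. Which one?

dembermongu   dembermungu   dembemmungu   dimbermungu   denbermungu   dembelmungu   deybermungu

Ormolar: *denbelmongu
  denbelmongu → dinbelmungu   [pre-nasal raising]
  dinbelmungu → dimbelmungu   [nasal place assimilation]
  dimbelmungu (rule 3 does not apply)
  dimbelmungu → dembelmungu   [vowel merger]
  dembelmungu → dembermungu   [unconditioned shift]
  giving Ormolar dembermungu.
The other candidates each miss or misapply at least one Ormolar change.

dembermungu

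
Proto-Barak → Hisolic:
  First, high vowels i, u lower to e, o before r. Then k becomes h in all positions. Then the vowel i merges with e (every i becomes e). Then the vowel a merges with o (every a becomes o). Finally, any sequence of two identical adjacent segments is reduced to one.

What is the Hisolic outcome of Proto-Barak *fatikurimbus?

Hisolic: *fatikurimbus > fatikorimbus > fatihorimbus > fatehorembus > fotehorembus  (by pre-rhotic lowering, unconditioned shift, vowel merger, vowel merger)

fotehorembus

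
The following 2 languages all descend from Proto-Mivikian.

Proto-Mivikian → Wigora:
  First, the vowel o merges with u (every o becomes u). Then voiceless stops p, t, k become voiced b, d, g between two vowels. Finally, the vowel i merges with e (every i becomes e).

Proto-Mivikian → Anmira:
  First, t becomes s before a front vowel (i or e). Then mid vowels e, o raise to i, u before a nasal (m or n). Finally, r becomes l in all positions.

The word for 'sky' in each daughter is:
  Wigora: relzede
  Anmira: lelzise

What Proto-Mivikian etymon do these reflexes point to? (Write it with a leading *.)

Position 5: Wigora has e, Anmira has i. Taking the neighbouring segments as reconstructed: Wigora e could go back to *e or *i; Anmira i can only go back to *i — the one source consistent with every daughter is *i.
Position 1: Wigora has r, Anmira has l. Wigora preserves r here (none of its changes turn any other segment into r), so the proto-segment is *r.
Verify the candidate proto-form against each daughter:
Wigora: *relzite
  relzite (rule 1 does not apply)
  relzite → relzide   [intervocalic voicing]
  relzide → relzede   [vowel merger]
  giving Wigora relzede.
Anmira: *relzite > relzise > lelzise  (by palatalisation, unconditioned shift)
No other proto-form is consistent with every reflex, so the reconstruction is *relzite.

*relzite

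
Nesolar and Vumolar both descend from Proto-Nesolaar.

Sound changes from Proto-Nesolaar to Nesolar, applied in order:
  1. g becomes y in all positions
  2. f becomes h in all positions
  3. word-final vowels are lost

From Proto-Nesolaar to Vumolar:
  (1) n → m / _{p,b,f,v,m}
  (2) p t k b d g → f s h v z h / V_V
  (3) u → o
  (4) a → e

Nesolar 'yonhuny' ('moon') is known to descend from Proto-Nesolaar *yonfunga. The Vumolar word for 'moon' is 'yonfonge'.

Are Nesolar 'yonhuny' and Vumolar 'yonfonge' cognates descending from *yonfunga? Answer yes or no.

no

Derive the expected Vumolar reflex of *yonfunga:
Vumolar: *yonfunga > yomfunga > yomfonga > yomfonge  (by nasal place assimilation, vowel merger, vowel merger)
The regular Vumolar reflex would be 'yomfonge', but the attested form is 'yonfonge'. The correspondence is irregular, so they are not cognates (the Vumolar form has a different source).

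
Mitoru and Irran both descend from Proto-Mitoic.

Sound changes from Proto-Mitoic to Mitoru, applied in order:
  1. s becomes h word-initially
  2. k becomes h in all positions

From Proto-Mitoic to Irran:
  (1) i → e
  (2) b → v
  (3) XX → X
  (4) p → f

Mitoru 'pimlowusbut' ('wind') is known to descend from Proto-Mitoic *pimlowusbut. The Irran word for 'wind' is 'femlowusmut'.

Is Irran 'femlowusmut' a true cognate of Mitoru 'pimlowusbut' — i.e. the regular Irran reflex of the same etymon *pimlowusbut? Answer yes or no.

no

Derive the expected Irran reflex of *pimlowusbut:
Irran: *pimlowusbut
  pimlowusbut → pemlowusbut   [vowel merger]
  pemlowusbut → pemlowusvut   [unconditioned shift]
  pemlowusvut (rule 3 does not apply)
  pemlowusvut → femlowusvut   [unconditioned shift]
  giving Irran femlowusvut.
The regular Irran reflex would be 'femlowusvut', but the attested form is 'femlowusmut'. The correspondence is irregular, so they are not cognates (the Irran form has a different source).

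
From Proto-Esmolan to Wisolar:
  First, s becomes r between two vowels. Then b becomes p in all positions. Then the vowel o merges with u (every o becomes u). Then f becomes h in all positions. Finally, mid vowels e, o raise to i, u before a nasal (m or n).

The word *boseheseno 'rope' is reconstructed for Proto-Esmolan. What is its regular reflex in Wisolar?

pureherinu

Wisolar: *boseheseno
  boseheseno → borehereno   [rhotacism]
  borehereno → porehereno   [unconditioned shift]
  porehereno → pureherenu   [vowel merger]
  pureherenu (rule 4 does not apply)
  pureherenu → pureherinu   [pre-nasal raising]
  giving Wisolar pureherinu.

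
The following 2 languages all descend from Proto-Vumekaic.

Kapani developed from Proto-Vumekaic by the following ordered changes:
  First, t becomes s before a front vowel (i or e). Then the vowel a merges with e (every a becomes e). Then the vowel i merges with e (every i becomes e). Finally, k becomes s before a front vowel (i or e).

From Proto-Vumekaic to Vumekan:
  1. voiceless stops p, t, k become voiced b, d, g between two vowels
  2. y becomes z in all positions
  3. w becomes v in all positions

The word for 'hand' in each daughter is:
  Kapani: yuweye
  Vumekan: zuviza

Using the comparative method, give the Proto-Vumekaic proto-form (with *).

Position 1: Kapani has y, Vumekan has z. Kapani preserves y here (none of its changes turn any other segment into y), so the proto-segment is *y.
Position 3: Kapani has w, Vumekan has v. Kapani preserves w here (none of its changes turn any other segment into w), so the proto-segment is *w.
This points to *yuwiya. Verify forward in each daughter:
Kapani: *yuwiya
  yuwiya (rule 1 does not apply)
  yuwiya → yuwiye   [vowel merger]
  yuwiye → yuweye   [vowel merger]
  yuweye (rule 4 does not apply)
  giving Kapani yuweye.
Vumekan: *yuwiya > zuwiza > zuviza  (by unconditioned shift, unconditioned shift)
No other proto-form is consistent with every reflex, so the reconstruction is *yuwiya.

*yuwiya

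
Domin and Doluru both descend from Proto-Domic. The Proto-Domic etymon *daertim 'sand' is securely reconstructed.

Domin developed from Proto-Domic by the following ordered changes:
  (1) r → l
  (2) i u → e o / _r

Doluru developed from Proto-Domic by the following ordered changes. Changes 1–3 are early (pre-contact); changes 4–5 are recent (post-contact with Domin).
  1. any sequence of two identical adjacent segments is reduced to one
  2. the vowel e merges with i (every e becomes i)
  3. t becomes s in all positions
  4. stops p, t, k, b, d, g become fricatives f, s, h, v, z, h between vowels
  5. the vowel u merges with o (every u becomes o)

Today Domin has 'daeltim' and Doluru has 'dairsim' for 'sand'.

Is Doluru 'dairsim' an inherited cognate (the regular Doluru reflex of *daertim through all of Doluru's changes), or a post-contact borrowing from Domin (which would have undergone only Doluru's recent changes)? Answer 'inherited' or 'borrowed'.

If inherited, *daertim would pass through all of Doluru's changes:
Doluru: *daertim
  daertim (rule 1 does not apply)
  daertim → dairtim   [vowel merger]
  dairtim → dairsim   [unconditioned shift]
  dairsim (rule 4 does not apply)
  dairsim (rule 5 does not apply)
  giving Doluru dairsim.
If borrowed from Domin 'daeltim' after the early changes, it would undergo only the recent ones:
  rule 4 (intervocalic lenition): no change (daeltim)
  rule 5 (vowel merger): no change (daeltim)
  ⇒ as a loan: daeltim
Doluru 'dairsim' matches the inherited outcome exactly, so it is an inherited cognate, not a loan.

inherited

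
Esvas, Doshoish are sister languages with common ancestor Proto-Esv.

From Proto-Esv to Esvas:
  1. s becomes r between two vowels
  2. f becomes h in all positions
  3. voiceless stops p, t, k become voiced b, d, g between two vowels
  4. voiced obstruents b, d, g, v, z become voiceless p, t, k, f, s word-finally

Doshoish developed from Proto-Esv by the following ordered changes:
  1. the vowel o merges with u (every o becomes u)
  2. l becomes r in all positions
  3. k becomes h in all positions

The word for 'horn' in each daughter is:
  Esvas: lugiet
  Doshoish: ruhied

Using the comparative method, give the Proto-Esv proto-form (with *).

Position 6: Esvas has t, Doshoish has d. Doshoish preserves d here (none of its changes turn any other segment into d), so the proto-segment is *d.
Position 3: Esvas has g, Doshoish has h. Taking the neighbouring segments as reconstructed: Esvas g could go back to *k or *g; Doshoish h could go back to *k or *h — the one source consistent with every daughter is *k.
Verify the candidate proto-form against each daughter:
Esvas: start from *lukied.
  rule 1: no change — lukied
  rule 2: no change — lukied
  rule 3 (intervocalic voicing): lukied → lugied
  rule 4 (final devoicing): lugied → lugiet
  ⇒ Esvas lugiet
Doshoish: *lukied
  lukied (rule 1 does not apply)
  lukied → rukied   [unconditioned shift]
  rukied → ruhied   [unconditioned shift]
  giving Doshoish ruhied.
*lukied is the unique common source.

*lukied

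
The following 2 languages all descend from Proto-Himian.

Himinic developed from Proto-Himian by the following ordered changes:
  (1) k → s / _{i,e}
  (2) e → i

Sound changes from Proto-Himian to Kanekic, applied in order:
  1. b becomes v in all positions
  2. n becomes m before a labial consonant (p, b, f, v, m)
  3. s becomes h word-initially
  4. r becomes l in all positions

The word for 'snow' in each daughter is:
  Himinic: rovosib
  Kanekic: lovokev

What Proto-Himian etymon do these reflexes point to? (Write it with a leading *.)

Position 7: Himinic has b, Kanekic has v. Himinic preserves b here (none of its changes turn any other segment into b), so the proto-segment is *b.
Position 6: Himinic has i, Kanekic has e. Kanekic preserves e here (none of its changes turn any other segment into e), so the proto-segment is *e.
This points to *rovokeb. Verify forward in each daughter:
Himinic: *rovokeb
  rovokeb → rovoseb   [palatalisation]
  rovoseb → rovosib   [vowel merger]
  giving Himinic rovosib.
Kanekic: *rovokeb
  rovokeb → rovokev   [unconditioned shift]
  rovokev (rule 2 does not apply)
  rovokev (rule 3 does not apply)
  rovokev → lovokev   [unconditioned shift]
  giving Kanekic lovokev.
Only *rovokeb yields all of Himinic rovosib, Kanekic lovokev.

*rovokeb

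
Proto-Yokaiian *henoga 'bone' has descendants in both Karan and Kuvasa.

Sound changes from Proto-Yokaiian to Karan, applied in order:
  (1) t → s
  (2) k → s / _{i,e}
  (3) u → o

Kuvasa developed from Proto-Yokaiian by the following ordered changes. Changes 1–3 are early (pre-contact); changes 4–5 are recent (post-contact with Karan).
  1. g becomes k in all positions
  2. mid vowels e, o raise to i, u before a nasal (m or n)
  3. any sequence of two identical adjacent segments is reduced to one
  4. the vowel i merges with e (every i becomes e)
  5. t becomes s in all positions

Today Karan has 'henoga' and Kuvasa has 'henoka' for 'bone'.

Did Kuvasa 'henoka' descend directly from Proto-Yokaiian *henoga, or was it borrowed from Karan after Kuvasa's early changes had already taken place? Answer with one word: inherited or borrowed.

inherited

If inherited, *henoga would pass through all of Kuvasa's changes:
Kuvasa: start from *henoga.
  rule 1 (unconditioned shift): henoga → henoka
  rule 2 (pre-nasal raising): henoka → hinoka
  rule 3: no change — hinoka
  rule 4 (vowel merger): hinoka → henoka
  rule 5: no change — henoka
  ⇒ Kuvasa henoka
If borrowed from Karan 'henoga' after the early changes, it would undergo only the recent ones:
  rule 4 (vowel merger): no change (henoga)
  rule 5 (unconditioned shift): no change (henoga)
  ⇒ as a loan: henoga
Kuvasa 'henoka' matches the inherited outcome exactly, so it is an inherited cognate, not a loan.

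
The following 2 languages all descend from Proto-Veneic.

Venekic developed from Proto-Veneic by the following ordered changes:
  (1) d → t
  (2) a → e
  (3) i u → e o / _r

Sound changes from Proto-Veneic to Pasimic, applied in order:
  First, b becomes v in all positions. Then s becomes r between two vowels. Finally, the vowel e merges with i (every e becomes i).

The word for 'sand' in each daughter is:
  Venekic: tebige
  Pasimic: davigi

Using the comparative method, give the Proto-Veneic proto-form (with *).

*dabige

Position 6: Venekic has e, Pasimic has i. Taking the neighbouring segments as reconstructed: Venekic e could go back to *a or *e; Pasimic i could go back to *e or *i — the one source consistent with every daughter is *e.
Position 2: Venekic has e, Pasimic has a. Pasimic preserves a here (none of its changes turn any other segment into a), so the proto-segment is *a.
Position 3: Venekic has b, Pasimic has v. Venekic preserves b here (none of its changes turn any other segment into b), so the proto-segment is *b.
This points to *dabige. Verify forward in each daughter:
Venekic: *dabige
  dabige → tabige   [unconditioned shift]
  tabige → tebige   [vowel merger]
  tebige (rule 3 does not apply)
  giving Venekic tebige.
Pasimic: *dabige
  dabige → davige   [unconditioned shift]
  davige (rule 2 does not apply)
  davige → davigi   [vowel merger]
  giving Pasimic davigi.
No other proto-form is consistent with every reflex, so the reconstruction is *dabige.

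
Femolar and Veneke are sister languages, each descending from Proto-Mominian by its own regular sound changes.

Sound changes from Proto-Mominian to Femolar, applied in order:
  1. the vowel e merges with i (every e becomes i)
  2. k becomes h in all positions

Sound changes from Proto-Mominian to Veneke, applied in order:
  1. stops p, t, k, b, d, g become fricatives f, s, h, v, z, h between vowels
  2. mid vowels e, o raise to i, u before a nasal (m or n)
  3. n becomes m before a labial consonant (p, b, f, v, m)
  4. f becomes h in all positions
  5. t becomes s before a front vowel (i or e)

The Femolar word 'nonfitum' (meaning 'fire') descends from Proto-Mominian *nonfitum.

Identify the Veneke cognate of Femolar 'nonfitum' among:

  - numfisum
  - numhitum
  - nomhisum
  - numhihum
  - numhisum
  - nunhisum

Veneke: start from *nonfitum.
  rule 1 (intervocalic lenition): nonfitum → nonfisum
  rule 2 (pre-nasal raising): nonfisum → nunfisum
  rule 3 (nasal place assimilation): nunfisum → numfisum
  rule 4 (unconditioned shift): numfisum → numhisum
  rule 5: no change — numhisum
  ⇒ Veneke numhisum

numhisum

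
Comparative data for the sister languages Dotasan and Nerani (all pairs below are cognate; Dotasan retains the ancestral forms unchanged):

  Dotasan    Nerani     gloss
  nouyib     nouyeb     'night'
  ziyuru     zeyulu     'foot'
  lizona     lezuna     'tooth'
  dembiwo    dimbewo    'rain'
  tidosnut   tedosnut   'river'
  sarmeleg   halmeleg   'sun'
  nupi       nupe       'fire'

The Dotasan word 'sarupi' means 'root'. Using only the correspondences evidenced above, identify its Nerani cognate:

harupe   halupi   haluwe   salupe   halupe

halupe

sarmeleg ~ halmeleg — Dotasan s corresponds to Nerani h word-initially before a back vowel.
ziyuru ~ zeyulu — Dotasan r corresponds to Nerani l between vowels (before a back vowel).
nupi ~ nupe — Dotasan i corresponds to Nerani e word-finally.
Applying these to Dotasan 'sarupi':
  sarupi → harupi   (s→h word-initially before a back vowel)
  harupi → halupi   (r→l between vowels (before a back vowel))
  halupi → halupe   (i→e word-finally)
So the Nerani cognate is 'halupe'.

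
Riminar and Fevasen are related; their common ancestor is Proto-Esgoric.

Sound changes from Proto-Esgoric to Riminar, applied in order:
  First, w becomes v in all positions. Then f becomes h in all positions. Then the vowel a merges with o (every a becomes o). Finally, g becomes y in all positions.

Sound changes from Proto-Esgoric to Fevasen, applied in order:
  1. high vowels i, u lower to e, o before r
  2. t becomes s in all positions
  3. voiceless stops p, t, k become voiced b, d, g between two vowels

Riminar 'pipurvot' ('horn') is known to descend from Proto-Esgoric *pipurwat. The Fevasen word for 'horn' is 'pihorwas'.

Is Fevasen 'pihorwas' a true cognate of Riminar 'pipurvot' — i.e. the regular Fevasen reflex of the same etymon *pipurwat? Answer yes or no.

no

Derive the expected Fevasen reflex of *pipurwat:
Fevasen: *pipurwat
  pipurwat → piporwat   [pre-rhotic lowering]
  piporwat → piporwas   [unconditioned shift]
  piporwas → piborwas   [intervocalic voicing]
  giving Fevasen piborwas.
The regular Fevasen reflex would be 'piborwas', but the attested form is 'pihorwas'. The correspondence is irregular, so they are not cognates (the Fevasen form has a different source).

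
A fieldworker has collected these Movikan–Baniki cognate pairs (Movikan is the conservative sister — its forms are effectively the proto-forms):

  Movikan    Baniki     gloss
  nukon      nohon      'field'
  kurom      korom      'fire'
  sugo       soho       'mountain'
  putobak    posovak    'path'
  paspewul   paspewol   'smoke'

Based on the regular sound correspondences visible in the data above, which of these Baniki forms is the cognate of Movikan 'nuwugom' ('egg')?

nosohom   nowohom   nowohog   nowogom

nukon ~ nohon, sugo ~ soho — Movikan u corresponds to Baniki o after a consonant, before a consonant other than r, m, n, p, b, f, v.
sugo ~ soho — Movikan g corresponds to Baniki h between vowels (before a back vowel).
Applying these to Movikan 'nuwugom':
  nuwugom → nowugom   (u→o after a consonant, before a consonant other than r, m, n, p, b, f, v)
  nowugom → nowogom   (u→o after a consonant, before a consonant other than r, m, n, p, b, f, v)
  nowogom → nowohom   (g→h between vowels (before a back vowel))
So the Baniki cognate is 'nowohom'.

nowohom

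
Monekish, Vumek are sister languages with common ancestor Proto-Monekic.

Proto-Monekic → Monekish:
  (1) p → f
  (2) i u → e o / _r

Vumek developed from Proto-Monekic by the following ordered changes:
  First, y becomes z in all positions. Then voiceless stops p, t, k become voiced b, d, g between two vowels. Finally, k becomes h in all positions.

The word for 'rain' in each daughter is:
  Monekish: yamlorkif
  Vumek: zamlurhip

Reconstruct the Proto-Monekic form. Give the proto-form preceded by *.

Position 5: Monekish has o, Vumek has u. Vumek preserves u here (none of its changes turn any other segment into u), so the proto-segment is *u.
Position 9: Monekish has f, Vumek has p. Vumek preserves p here (none of its changes turn any other segment into p), so the proto-segment is *p.
Verify the candidate proto-form against each daughter:
Monekish: *yamlurkip
  yamlurkip → yamlurkif   [unconditioned shift]
  yamlurkif → yamlorkif   [pre-rhotic lowering]
  giving Monekish yamlorkif.
Vumek: *yamlurkip > zamlurkip > zamlurhip  (by unconditioned shift, unconditioned shift)
*yamlurkip is the unique common source.

*yamlurkip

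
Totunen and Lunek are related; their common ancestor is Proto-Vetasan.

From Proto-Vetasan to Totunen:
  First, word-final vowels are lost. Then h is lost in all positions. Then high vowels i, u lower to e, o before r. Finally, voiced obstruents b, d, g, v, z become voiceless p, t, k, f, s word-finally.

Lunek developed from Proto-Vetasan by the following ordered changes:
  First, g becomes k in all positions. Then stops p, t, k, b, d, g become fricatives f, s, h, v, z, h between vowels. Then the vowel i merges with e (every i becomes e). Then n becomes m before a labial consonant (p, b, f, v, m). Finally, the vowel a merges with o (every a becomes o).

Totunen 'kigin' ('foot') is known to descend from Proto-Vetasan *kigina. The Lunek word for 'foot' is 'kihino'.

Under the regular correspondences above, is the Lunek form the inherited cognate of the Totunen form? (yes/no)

no

Derive the expected Lunek reflex of *kigina:
Lunek: start from *kigina.
  rule 1 (unconditioned shift): kigina → kikina
  rule 2 (intervocalic lenition): kikina → kihina
  rule 3 (vowel merger): kihina → kehena
  rule 4: no change — kehena
  rule 5 (vowel merger): kehena → keheno
  ⇒ Lunek keheno
The regular Lunek reflex would be 'keheno', but the attested form is 'kihino'. The correspondence is irregular, so they are not cognates (the Lunek form has a different source).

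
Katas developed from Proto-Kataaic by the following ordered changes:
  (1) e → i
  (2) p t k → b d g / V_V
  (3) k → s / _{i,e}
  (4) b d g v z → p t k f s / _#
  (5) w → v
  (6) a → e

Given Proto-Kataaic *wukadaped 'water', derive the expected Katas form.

Katas: *wukadaped > wukadapid > wugadabid > wugadabit > vugadabit > vugedebit  (by vowel merger, intervocalic voicing, final devoicing, unconditioned shift, vowel merger)

vugedebit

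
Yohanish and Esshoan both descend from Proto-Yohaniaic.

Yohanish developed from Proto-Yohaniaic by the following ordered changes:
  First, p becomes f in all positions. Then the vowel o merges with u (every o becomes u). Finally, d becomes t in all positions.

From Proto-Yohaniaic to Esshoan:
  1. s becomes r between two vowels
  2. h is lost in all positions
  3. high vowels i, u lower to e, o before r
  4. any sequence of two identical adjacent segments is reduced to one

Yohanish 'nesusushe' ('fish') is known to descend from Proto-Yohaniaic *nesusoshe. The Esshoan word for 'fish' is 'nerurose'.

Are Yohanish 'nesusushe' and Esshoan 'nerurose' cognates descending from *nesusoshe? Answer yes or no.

Derive the expected Esshoan reflex of *nesusoshe:
Esshoan: start from *nesusoshe.
  rule 1 (rhotacism): nesusoshe → neruroshe
  rule 2 (h-loss): neruroshe → nerurose
  rule 3 (pre-rhotic lowering): nerurose → nerorose
  rule 4: no change — nerorose
  ⇒ Esshoan nerorose
The regular Esshoan reflex would be 'nerorose', but the attested form is 'nerurose'. The correspondence is irregular, so they are not cognates (the Esshoan form has a different source).

no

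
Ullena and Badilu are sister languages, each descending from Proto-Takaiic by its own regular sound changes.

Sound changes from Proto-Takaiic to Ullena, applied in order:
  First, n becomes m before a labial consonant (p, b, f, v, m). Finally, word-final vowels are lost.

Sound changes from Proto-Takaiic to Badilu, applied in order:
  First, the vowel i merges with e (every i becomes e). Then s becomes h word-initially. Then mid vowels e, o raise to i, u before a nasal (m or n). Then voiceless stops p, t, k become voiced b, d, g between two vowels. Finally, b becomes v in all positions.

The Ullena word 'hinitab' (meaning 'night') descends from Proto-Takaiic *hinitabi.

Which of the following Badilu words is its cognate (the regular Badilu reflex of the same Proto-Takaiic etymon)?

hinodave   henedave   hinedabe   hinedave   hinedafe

hinedave

Badilu: *hinitabi > henetabe > hinetabe > hinedabe > hinedave  (by vowel merger, pre-nasal raising, intervocalic voicing, unconditioned shift)
Among the options, 'hinedave' alone shows every Badilu change applied in order.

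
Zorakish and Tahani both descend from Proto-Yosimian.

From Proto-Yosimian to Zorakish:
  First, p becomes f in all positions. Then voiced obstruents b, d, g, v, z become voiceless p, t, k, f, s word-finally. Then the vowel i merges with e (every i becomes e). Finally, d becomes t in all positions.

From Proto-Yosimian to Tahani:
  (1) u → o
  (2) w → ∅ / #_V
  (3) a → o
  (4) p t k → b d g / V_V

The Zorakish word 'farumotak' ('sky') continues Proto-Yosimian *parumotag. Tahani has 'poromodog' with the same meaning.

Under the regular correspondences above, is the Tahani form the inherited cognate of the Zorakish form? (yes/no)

yes

Derive the expected Tahani reflex of *parumotag:
Tahani: *parumotag > paromotag > poromotog > poromodog  (by vowel merger, vowel merger, intervocalic voicing)
Tahani 'poromodog' matches the regular reflex exactly, so the pair is cognate.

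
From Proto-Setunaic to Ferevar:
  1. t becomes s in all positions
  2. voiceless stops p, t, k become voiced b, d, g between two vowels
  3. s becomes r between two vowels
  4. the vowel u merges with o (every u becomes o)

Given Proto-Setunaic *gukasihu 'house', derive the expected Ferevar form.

gogariho

Ferevar: start from *gukasihu.
  rule 1: no change — gukasihu
  rule 2 (intervocalic voicing): gukasihu → gugasihu
  rule 3 (rhotacism): gugasihu → gugarihu
  rule 4 (vowel merger): gugarihu → gogariho
  ⇒ Ferevar gogariho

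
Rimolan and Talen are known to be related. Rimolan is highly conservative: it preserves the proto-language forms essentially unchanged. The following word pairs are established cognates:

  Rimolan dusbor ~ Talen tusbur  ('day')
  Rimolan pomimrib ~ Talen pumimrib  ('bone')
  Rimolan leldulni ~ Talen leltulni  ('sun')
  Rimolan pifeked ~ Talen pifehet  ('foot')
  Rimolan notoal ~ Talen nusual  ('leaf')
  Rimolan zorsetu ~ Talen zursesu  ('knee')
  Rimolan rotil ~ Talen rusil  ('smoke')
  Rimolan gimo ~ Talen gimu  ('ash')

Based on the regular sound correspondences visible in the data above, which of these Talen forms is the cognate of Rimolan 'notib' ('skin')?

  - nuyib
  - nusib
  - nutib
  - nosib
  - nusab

notoal ~ nusual, rotil ~ rusil — Rimolan o corresponds to Talen u after a consonant, before a consonant other than r, m, n, p, b, f, v.
rotil ~ rusil — Rimolan t corresponds to Talen s between vowels (before a front vowel).
Applying these to Rimolan 'notib':
  notib → nutib   (o→u after a consonant, before a consonant other than r, m, n, p, b, f, v)
  nutib → nusib   (t→s between vowels (before a front vowel))
So the Talen cognate is 'nusib'.

nusib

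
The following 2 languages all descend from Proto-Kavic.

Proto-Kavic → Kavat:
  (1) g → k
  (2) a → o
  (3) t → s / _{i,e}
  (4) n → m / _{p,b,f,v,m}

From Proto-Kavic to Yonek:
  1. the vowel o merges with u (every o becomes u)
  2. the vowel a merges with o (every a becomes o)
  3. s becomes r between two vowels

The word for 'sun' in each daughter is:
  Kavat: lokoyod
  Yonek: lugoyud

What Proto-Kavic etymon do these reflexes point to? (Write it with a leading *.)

Position 6: Kavat has o, Yonek has u. Taking the neighbouring segments as reconstructed: Kavat o could go back to *a or *o; Yonek u could go back to *o or *u — the one source consistent with every daughter is *o.
Position 3: Kavat has k, Yonek has g. Yonek preserves g here (none of its changes turn any other segment into g), so the proto-segment is *g.
This points to *logayod. Verify forward in each daughter:
Kavat: *logayod > lokayod > lokoyod  (by unconditioned shift, vowel merger)
Yonek: *logayod
  logayod → lugayud   [vowel merger]
  lugayud → lugoyud   [vowel merger]
  lugoyud (rule 3 does not apply)
  giving Yonek lugoyud.
No other proto-form is consistent with every reflex, so the reconstruction is *logayod.

*logayod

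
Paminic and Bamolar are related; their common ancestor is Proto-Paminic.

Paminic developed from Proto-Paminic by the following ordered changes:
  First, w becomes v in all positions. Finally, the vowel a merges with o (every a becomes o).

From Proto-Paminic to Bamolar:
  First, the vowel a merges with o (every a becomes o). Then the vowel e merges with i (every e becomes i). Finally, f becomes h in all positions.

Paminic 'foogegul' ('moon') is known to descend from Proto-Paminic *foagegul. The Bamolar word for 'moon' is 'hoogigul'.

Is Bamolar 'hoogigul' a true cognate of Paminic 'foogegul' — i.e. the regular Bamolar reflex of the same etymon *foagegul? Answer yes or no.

Derive the expected Bamolar reflex of *foagegul:
Bamolar: start from *foagegul.
  rule 1 (vowel merger): foagegul → foogegul
  rule 2 (vowel merger): foogegul → foogigul
  rule 3 (unconditioned shift): foogigul → hoogigul
  ⇒ Bamolar hoogigul
Bamolar 'hoogigul' matches the regular reflex exactly, so the pair is cognate.

yes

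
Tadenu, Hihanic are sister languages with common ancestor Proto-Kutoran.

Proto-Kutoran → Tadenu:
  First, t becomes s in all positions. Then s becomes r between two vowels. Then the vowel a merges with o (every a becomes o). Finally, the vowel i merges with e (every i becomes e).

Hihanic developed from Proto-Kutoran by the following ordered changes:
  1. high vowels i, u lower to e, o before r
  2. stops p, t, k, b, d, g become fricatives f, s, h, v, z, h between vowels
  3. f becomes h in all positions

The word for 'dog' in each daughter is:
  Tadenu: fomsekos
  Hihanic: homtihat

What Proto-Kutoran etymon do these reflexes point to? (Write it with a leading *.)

*fomtikat

Position 7: Tadenu has o, Hihanic has a. Hihanic preserves a here (none of its changes turn any other segment into a), so the proto-segment is *a.
Position 4: Tadenu has s, Hihanic has t. Hihanic preserves t here (none of its changes turn any other segment into t), so the proto-segment is *t.
Position 8: Tadenu has s, Hihanic has t. Hihanic preserves t here (none of its changes turn any other segment into t), so the proto-segment is *t.
This points to *fomtikat. Verify forward in each daughter:
Tadenu: *fomtikat
  fomtikat → fomsikas   [unconditioned shift]
  fomsikas (rule 2 does not apply)
  fomsikas → fomsikos   [vowel merger]
  fomsikos → fomsekos   [vowel merger]
  giving Tadenu fomsekos.
Hihanic: *fomtikat
  fomtikat (rule 1 does not apply)
  fomtikat → fomtihat   [intervocalic lenition]
  fomtihat → homtihat   [unconditioned shift]
  giving Hihanic homtihat.
*fomtikat is the unique common source.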